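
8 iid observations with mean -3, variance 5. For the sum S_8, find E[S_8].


E[S_n] = n*E[X_1] = 8*-3 = -24

-24


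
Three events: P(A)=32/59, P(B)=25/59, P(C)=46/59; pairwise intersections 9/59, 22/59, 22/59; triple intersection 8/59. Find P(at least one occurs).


P(A∪B∪C) = P(A)+P(B)+P(C) - P(AB)-P(AC)-P(BC) + P(ABC)
= 32/59+25/59+46/59 - 9/59-22/59-22/59 + 8/59
= 58/59

58/59


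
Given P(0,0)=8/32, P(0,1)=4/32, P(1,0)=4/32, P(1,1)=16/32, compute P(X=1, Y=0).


Read from table: P(X=1, Y=0) = 4/32 = 1/8

1/8


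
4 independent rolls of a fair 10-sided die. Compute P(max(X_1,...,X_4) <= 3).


P(max <= 3) = P(all X_i <= 3) = (P(X_1 <= 3))^4
= (3/10)^4 = 81/10000

81/10000


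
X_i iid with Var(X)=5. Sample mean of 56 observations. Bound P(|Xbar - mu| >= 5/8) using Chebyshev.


Var(Xbar) = Var(X)/n = 5/56
Chebyshev: P(|Xbar-mu| >= 5/8) <= Var(Xbar)/(5/8)^2 = (5/56)/(25/64) = 8/35

8/35


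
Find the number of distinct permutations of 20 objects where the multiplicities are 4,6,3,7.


20! = 2432902008176640000
Denominator: 4!=24 * 6!=720 * 3!=6 * 7!=5040
Coefficient = 2432902008176640000 / 522547200 = 4655851200

4655851200


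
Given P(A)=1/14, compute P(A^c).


P(A') = 1 - P(A) = 1 - 1/14 = 13/14

13/14


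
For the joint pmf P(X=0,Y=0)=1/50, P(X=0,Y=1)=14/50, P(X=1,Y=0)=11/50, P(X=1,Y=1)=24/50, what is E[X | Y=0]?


P(Y=0) = 12/50
E[X|Y=0] = (0*1 + 1*11)/12 = 11/12

11/12


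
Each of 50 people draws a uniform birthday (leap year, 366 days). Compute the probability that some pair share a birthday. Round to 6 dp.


P(all different) = prod((366-i)/366 for i=0..49) = 0.029927
P(at least one match) = 1 - 0.029927 = 0.970073

0.970073


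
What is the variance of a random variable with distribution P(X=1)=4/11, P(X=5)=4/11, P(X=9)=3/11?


E[X] = 51/11, E[X^2] = 347/11
Var(X) = E[X^2] - (E[X])^2 = 347/11 - (51/11)^2 = 1216/121

1216/121


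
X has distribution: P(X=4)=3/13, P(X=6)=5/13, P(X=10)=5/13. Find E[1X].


E[1X] = sum(g(x)*P(x))
= 4*3/13 + 6*5/13 + 10*5/13
= 92/13

92/13


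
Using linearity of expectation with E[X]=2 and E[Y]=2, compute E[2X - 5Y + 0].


E[2X - 5Y + 0] = 2*E[X] - 5*E[Y] + 0
= (2)*(2) + (-5)*(2) + (0)
= 4 - 10 + 0 = -6

-6


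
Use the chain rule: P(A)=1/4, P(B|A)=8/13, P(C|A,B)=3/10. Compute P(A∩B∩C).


P(A∩B∩C) = P(A) * P(B|A) * P(C|A∩B)
= 1/4 * 8/13 * 3/10
= 2/13 * 3/10 = 3/65

3/65


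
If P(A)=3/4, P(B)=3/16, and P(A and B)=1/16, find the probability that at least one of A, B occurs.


P(A∪B) = P(A) + P(B) - P(A∩B)
= 3/4 + 3/16 - 1/16 = 7/8

7/8


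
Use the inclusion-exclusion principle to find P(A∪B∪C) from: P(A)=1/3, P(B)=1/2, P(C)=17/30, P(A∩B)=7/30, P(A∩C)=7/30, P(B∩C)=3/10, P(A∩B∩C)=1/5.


P(A∪B∪C) = P(A)+P(B)+P(C) - P(AB)-P(AC)-P(BC) + P(ABC)
= 1/3+1/2+17/30 - 7/30-7/30-3/10 + 1/5
= 5/6

5/6


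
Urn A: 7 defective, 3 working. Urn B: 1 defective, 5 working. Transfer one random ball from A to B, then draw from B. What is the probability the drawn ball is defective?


P(transfer defective) = 7/10; P(transfer working) = 3/10
If defective transferred: Urn II has 2 defective of 7, so P(defective|defective moved) = 2/7
If working transferred: Urn II has 1 defective of 7, so P(defective|working moved) = 1/7
By total probability: P(defective) = 7/10*2/7 + 3/10*1/7 = 17/70

17/70


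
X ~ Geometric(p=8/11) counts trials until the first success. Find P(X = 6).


P(X=6) = (1-p)^5 * p = (3/11)^5 * 8/11
= 243/161051 * 8/11 = 1944/1771561

1944/1771561


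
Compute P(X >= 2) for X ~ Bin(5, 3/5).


P(X>=2) = P(X=2) + P(X=3) + P(X=4) + P(X=5)
= 144/625 + 216/625 + 162/625 + 243/3125
= 2853/3125

2853/3125


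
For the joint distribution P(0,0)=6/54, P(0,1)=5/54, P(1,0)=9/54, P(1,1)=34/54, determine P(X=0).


P(X=0) = P(0,0)+P(0,1) = 6/54 + 5/54 = 11/54

11/54


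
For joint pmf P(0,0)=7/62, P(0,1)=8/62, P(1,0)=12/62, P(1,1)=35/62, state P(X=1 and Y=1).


Read from table: P(X=1, Y=1) = 35/62

35/62


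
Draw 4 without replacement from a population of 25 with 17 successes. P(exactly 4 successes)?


P(X=4) = C(17,4)*C(8,0) / C(25,4)
= 2380*1 / 12650
= 2380/12650 = 238/1265

238/1265


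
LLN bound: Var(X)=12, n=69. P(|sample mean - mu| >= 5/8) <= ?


Var(Xbar) = Var(X)/n = 12/69
Chebyshev: P(|Xbar-mu| >= 5/8) <= Var(Xbar)/(5/8)^2 = (4/23)/(25/64) = 256/575

256/575


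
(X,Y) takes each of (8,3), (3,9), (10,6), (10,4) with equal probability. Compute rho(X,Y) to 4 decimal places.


Cov(X,Y) = -4.8750, Var(X) = 8.1875, Var(Y) = 5.2500
rho = Cov/(sqrt(VarX)*sqrt(VarY)) = -0.7436

-0.7436


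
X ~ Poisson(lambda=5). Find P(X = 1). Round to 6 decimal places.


P(X=1) = e^(-5) * 5^1 / 1!
≈ 0.006737946999 * 5 / 1
≈ 0.033690

0.033690


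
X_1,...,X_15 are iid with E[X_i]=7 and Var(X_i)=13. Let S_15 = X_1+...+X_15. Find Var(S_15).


By independence, Var(S_n) = n*Var(X_1) = 15*13 = 195

195


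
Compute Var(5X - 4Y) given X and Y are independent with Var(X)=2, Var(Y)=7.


Independence => Cov(X,Y)=0
Var(5X - 4Y) = 5^2*Var(X) + (-4)^2*Var(Y)
= 25*2 + 16*7 = 162

162


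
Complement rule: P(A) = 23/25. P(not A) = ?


P(A') = 1 - P(A) = 1 - 23/25 = 2/25

2/25


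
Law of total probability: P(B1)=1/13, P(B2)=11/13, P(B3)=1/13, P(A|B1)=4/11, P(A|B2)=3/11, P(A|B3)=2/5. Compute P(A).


P(A) = P(A|B1)P(B1) + P(A|B2)P(B2) + P(A|B3)P(B3)
= 4/11*1/13 + 3/11*11/13 + 2/5*1/13
= 4/143 + 3/13 + 2/65 = 207/715

207/715


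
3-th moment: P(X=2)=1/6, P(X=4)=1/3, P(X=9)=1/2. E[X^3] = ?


E[X^3] = sum(x^3 * P(x))
= 8*1/6 + 64*1/3 + 729*1/2
= 2323/6

2323/6


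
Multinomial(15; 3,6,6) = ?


15! = 1307674368000
Denominator: 3!=6 * 6!=720 * 6!=720
Coefficient = 1307674368000 / 3110400 = 420420

420420


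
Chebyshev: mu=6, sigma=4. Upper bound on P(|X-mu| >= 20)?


k = 20/4 = 5
Chebyshev: P(|X-mu| >= k*sigma) <= 1/k^2 = 1/5^2 = 1/25

1/25


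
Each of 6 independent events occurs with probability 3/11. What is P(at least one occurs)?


P(at least one) = 1 - P(none)
P(none) = (1 - 3/11)^6 = (8/11)^6 = 262144/1771561
P(at least one) = 1 - 262144/1771561 = 1509417/1771561

1509417/1771561


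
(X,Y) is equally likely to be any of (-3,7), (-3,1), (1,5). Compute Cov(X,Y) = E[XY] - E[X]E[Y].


E[X]=-5/3, E[Y]=13/3, E[XY]=-19/3
Cov(X,Y) = E[XY] - E[X]E[Y] = -19/3 + 5/3*13/3 = 8/9

8/9


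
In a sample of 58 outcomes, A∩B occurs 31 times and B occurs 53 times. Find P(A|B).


P(A|B) = P(A∩B)/P(B) = (31/58)/(53/58) = 31/53

31/53


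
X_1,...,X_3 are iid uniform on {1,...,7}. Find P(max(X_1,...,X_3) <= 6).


P(max <= 6) = P(all X_i <= 6) = (P(X_1 <= 6))^3
= (6/7)^3 = 216/343

216/343


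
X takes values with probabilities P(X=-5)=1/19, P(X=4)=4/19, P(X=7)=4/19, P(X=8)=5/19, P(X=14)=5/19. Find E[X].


E[X] = sum(x * P(x))
= -5*1/19 + 4*4/19 + 7*4/19 + 8*5/19 + 14*5/19
= 149/19

149/19


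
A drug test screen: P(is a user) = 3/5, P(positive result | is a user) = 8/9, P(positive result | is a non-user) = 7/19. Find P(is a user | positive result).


P(A) = P(A|B)P(B) + P(A|B')P(B') = 8/9*3/5 + 7/19*2/5 = 194/285
P(B|A) = P(A|B)P(B)/P(A) = (8/15)/(194/285) = 76/97

76/97


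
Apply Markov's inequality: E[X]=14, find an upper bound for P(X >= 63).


Markov: P(X >= a) <= E[X]/a
P(X >= 63) <= 14/63 = 2/9

2/9


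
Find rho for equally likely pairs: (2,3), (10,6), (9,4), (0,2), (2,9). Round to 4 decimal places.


Cov(X,Y) = 1.9200, Var(X) = 16.6400, Var(Y) = 6.1600
rho = Cov/(sqrt(VarX)*sqrt(VarY)) = 0.1896

0.1896


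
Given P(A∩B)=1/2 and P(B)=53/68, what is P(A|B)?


P(A|B) = P(A∩B)/P(B) = (34/68)/(53/68) = 34/53

34/53


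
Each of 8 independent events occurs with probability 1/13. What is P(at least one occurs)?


P(at least one) = 1 - P(none)
P(none) = (1 - 1/13)^8 = (12/13)^8 = 429981696/815730721
P(at least one) = 1 - 429981696/815730721 = 385749025/815730721

385749025/815730721


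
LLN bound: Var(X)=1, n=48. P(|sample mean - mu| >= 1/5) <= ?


Var(Xbar) = Var(X)/n = 1/48
Chebyshev: P(|Xbar-mu| >= 1/5) <= Var(Xbar)/(1/5)^2 = (1/48)/(1/25) = 25/48

25/48


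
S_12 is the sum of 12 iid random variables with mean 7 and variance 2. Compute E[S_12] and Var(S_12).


E[S_n] = n*mu = 12*7 = 84
Var(S_n) = n*sigma^2 = 12*2 = 24

E[S_12]=84, Var(S_12)=24


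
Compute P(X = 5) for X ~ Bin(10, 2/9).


P(X=5) = C(10,5) * p^5 * (1-p)^5
= 252 * 32/59049 * 16807/59049
= 15059072/387420489

15059072/387420489


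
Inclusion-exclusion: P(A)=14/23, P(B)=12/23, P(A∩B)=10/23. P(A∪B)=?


P(A∪B) = P(A) + P(B) - P(A∩B)
= 14/23 + 12/23 - 10/23 = 16/23

16/23


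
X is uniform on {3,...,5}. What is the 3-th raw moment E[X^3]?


E[X^3] = (1/3) * sum(x^3 for x=3..5)
= 216/3 = 72

72


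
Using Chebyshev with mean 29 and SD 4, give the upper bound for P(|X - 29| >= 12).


k = 12/4 = 3
Chebyshev: P(|X-mu| >= k*sigma) <= 1/k^2 = 1/3^2 = 1/9

1/9


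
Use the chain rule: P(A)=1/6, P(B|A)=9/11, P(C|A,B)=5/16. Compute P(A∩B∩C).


P(A∩B∩C) = P(A) * P(B|A) * P(C|A∩B)
= 1/6 * 9/11 * 5/16
= 3/22 * 5/16 = 15/352

15/352


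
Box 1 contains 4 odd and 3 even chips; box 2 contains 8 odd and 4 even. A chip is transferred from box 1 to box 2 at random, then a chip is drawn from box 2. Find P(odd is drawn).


P(transfer odd) = 4/7; P(transfer even) = 3/7
If odd transferred: Urn II has 9 odd of 13, so P(odd|odd moved) = 9/13
If even transferred: Urn II has 8 odd of 13, so P(odd|even moved) = 8/13
By total probability: P(odd) = 4/7*9/13 + 3/7*8/13 = 60/91

60/91


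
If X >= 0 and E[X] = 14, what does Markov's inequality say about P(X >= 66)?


Markov: P(X >= a) <= E[X]/a
P(X >= 66) <= 14/66 = 7/33

7/33


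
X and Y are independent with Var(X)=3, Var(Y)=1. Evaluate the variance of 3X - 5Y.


Independence => Cov(X,Y)=0
Var(3X - 5Y) = 3^2*Var(X) + (-5)^2*Var(Y)
= 9*3 + 25*1 = 52

52


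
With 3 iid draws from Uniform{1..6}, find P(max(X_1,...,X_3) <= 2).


P(max <= 2) = P(all X_i <= 2) = (P(X_1 <= 2))^3
= (2/6)^3 = (1/3)^3 = 1/27

1/27


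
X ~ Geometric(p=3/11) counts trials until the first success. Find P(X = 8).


P(X=8) = (1-p)^7 * p = (8/11)^7 * 3/11
= 2097152/19487171 * 3/11 = 6291456/214358881

6291456/214358881


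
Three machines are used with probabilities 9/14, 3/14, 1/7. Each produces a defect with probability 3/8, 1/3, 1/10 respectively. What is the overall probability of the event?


P(A) = P(A|B1)P(B1) + P(A|B2)P(B2) + P(A|B3)P(B3)
= 3/8*9/14 + 1/3*3/14 + 1/10*1/7
= 27/112 + 1/14 + 1/70 = 183/560

183/560


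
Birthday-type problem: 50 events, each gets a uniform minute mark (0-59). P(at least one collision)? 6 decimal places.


P(all different) = prod((60-i)/60 for i=0..49) = 0.000000
P(at least one match) = 1 - 0.000000 = 1.000000

1.000000


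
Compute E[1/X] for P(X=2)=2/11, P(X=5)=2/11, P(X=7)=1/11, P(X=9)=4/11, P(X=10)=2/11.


E[1/X] = sum(g(x)*P(x))
= 1/2*2/11 + 1/5*2/11 + 1/7*1/11 + 1/9*4/11 + 1/10*2/11
= 689/3465

689/3465


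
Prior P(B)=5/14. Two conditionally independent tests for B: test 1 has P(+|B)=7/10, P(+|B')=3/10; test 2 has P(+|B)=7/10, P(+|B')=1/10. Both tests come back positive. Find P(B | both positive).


After test 1: P(+) = 7/10*5/14 + 3/10*9/14 = 31/70
P(B|+) = (1/4)/(31/70) = 35/62
After test 2 (use post1 as new prior): P(+) = 7/10*35/62 + 1/10*27/62 = 68/155
P(B|+,+) = (49/124)/(68/155) = 245/272

245/272


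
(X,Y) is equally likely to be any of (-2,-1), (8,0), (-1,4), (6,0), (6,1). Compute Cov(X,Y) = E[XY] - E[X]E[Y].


E[X]=17/5, E[Y]=4/5, E[XY]=4/5
Cov(X,Y) = E[XY] - E[X]E[Y] = 4/5 - 17/5*4/5 = -48/25

-48/25


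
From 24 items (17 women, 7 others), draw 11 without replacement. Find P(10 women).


P(X=10) = C(17,10)*C(7,1) / C(24,11)
= 19448*7 / 2496144
= 136136/2496144 = 143/2622

143/2622


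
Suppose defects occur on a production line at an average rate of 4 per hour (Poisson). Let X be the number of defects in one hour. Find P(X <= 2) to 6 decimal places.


P(X<=2) = e^(-4)*4^0/0! + e^(-4)*4^1/1! + e^(-4)*4^2/2!
≈ 0.0183156389 + 0.0732625556 + 0.1465251111
= 0.2381033056
≈ 0.238103

0.238103


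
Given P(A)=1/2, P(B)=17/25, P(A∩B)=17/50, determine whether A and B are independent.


P(A)*P(B) = 1/2*17/25 = 17/50
P(A∩B) = 17/50, which equals P(A)P(B), so independent

Yes, A and B are independent


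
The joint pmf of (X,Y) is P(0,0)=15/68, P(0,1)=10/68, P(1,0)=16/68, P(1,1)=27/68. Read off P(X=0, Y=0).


Read from table: P(X=0, Y=0) = 15/68

15/68


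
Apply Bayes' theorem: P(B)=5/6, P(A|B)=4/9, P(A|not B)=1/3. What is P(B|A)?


P(A) = P(A|B)P(B) + P(A|B')P(B') = 4/9*5/6 + 1/3*1/6 = 23/54
P(B|A) = P(A|B)P(B)/P(A) = (10/27)/(23/54) = 20/23

20/23


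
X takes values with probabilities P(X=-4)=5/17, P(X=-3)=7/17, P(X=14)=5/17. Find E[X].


E[X] = sum(x * P(x))
= -4*5/17 - 3*7/17 + 14*5/17
= 29/17

29/17


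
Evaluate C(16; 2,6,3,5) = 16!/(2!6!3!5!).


16! = 20922789888000
Denominator: 2!=2 * 6!=720 * 3!=6 * 5!=120
Coefficient = 20922789888000 / 1036800 = 20180160

20180160


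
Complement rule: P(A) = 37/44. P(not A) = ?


P(A') = 1 - P(A) = 1 - 37/44 = 7/44

7/44


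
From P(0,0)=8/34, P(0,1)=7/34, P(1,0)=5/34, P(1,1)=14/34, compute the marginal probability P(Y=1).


P(Y=1) = P(0,1)+P(1,1) = 7/34 + 14/34 = 21/34

21/34


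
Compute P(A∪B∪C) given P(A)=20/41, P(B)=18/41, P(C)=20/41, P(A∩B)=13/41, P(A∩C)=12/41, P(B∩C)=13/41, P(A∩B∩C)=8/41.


P(A∪B∪C) = P(A)+P(B)+P(C) - P(AB)-P(AC)-P(BC) + P(ABC)
= 20/41+18/41+20/41 - 13/41-12/41-13/41 + 8/41
= 28/41

28/41


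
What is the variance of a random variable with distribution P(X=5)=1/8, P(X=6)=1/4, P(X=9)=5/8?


E[X] = 31/4, E[X^2] = 251/4
Var(X) = E[X^2] - (E[X])^2 = 251/4 - (31/4)^2 = 43/16

43/16


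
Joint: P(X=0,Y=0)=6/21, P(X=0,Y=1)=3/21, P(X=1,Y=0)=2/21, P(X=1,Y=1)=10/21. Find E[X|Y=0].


P(Y=0) = 8/21
E[X|Y=0] = (0*6 + 1*2)/8 = 2/8 = 1/4

1/4


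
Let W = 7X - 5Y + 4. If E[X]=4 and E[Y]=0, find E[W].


E[7X - 5Y + 4] = 7*E[X] - 5*E[Y] + 4
= (7)*(4) + (-5)*(0) + (4)
= 28 + 0 + 4 = 32

32


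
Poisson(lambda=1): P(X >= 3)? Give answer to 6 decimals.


P(X>=3) = 1 - P(X<=2) = 1 - (e^(-1)*1^0/0! + e^(-1)*1^1/1! + e^(-1)*1^2/2!)
≈ 1 - (0.3678794412 + 0.3678794412 + 0.1839397206)
= 1 - 0.9196986030 = 0.0803013970
≈ 0.080301

0.080301


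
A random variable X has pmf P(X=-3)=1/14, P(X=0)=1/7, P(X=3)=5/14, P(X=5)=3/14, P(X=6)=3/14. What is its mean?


E[X] = sum(x * P(x))
= -3*1/14 + 0*1/7 + 3*5/14 + 5*3/14 + 6*3/14
= 45/14

45/14


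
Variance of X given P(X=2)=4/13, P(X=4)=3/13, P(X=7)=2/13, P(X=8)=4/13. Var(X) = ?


E[X] = 66/13, E[X^2] = 418/13
Var(X) = E[X^2] - (E[X])^2 = 418/13 - (66/13)^2 = 1078/169

1078/169


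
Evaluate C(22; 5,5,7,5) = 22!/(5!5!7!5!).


22! = 1124000727777607680000
Denominator: 5!=120 * 5!=120 * 7!=5040 * 5!=120
Coefficient = 1124000727777607680000 / 8709120000 = 129060195264

129060195264


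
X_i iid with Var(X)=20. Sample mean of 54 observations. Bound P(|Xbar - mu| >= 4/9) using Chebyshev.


Var(Xbar) = Var(X)/n = 20/54
Chebyshev: P(|Xbar-mu| >= 4/9) <= Var(Xbar)/(4/9)^2 = (10/27)/(16/81) = 15/8
Bound exceeds 1, so trivial bound: 1

1


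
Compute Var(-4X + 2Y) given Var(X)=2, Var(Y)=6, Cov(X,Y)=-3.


Var(-4X + 2Y) = (-4)^2*Var(X) + 2^2*Var(Y) + 2*(-4)*2*Cov(X,Y)
= 16*2 + 4*6 - 16*(-3)
= 32 + 24 + 48 = 104

104


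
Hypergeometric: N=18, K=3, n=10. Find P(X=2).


P(X=2) = C(3,2)*C(15,8) / C(18,10)
= 3*6435 / 43758
= 19305/43758 = 15/34

15/34


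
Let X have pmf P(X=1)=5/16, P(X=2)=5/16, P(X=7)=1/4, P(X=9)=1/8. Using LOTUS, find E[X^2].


E[X^2] = sum(g(x)*P(x))
= 1*5/16 + 4*5/16 + 49*1/4 + 81*1/8
= 383/16

383/16


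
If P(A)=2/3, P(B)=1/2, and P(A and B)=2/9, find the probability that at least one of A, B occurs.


P(A∪B) = P(A) + P(B) - P(A∩B)
= 2/3 + 1/2 - 2/9 = 17/18

17/18


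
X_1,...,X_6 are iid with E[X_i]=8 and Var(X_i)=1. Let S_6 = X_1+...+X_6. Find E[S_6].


E[S_n] = n*E[X_1] = 6*8 = 48

48


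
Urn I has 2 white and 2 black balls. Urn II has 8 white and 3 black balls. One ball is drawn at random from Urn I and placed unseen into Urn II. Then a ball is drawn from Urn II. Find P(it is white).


P(transfer white) = 2/4 = 1/2; P(transfer black) = 1/2
If white transferred: Urn II has 9 white of 12, so P(white|white moved) = 3/4
If black transferred: Urn II has 8 white of 12, so P(white|black moved) = 2/3
By total probability: P(white) = 1/2*3/4 + 1/2*2/3 = 17/24

17/24


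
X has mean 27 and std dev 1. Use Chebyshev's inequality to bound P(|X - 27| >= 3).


k = 3/1 = 3
Chebyshev: P(|X-mu| >= k*sigma) <= 1/k^2 = 1/3^2 = 1/9

1/9


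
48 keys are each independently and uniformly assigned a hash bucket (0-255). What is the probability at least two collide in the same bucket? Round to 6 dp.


P(all different) = prod((256-i)/256 for i=0..47) = 0.009029
P(at least one match) = 1 - 0.009029 = 0.990971

0.990971


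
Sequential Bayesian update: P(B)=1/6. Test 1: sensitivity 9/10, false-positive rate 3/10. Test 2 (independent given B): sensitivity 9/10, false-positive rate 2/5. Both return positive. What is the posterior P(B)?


After test 1: P(+) = 9/10*1/6 + 3/10*5/6 = 2/5
P(B|+) = (3/20)/(2/5) = 3/8
After test 2 (use post1 as new prior): P(+) = 9/10*3/8 + 2/5*5/8 = 47/80
P(B|+,+) = (27/80)/(47/80) = 27/47

27/47


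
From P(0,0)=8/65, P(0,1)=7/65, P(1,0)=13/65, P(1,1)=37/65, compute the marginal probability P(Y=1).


P(Y=1) = P(0,1)+P(1,1) = 7/65 + 37/65 = 44/65

44/65


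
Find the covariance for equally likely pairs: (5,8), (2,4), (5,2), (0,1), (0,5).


E[X]=12/5, E[Y]=4, E[XY]=58/5
Cov(X,Y) = E[XY] - E[X]E[Y] = 58/5 - 12/5*4 = 2

2


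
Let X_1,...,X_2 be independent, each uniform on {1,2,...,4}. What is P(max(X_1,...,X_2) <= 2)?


P(max <= 2) = P(all X_i <= 2) = (P(X_1 <= 2))^2
= (2/4)^2 = (1/2)^2 = 1/4

1/4


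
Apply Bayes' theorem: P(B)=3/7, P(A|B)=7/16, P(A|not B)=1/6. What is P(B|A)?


P(A) = P(A|B)P(B) + P(A|B')P(B') = 7/16*3/7 + 1/6*4/7 = 95/336
P(B|A) = P(A|B)P(B)/P(A) = (3/16)/(95/336) = 63/95

63/95


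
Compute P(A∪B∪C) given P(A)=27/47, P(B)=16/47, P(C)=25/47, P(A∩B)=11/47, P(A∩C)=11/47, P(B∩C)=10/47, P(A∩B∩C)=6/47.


P(A∪B∪C) = P(A)+P(B)+P(C) - P(AB)-P(AC)-P(BC) + P(ABC)
= 27/47+16/47+25/47 - 11/47-11/47-10/47 + 6/47
= 42/47

42/47


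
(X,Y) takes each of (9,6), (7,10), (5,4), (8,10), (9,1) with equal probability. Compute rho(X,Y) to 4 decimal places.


Cov(X,Y) = -0.5200, Var(X) = 2.2400, Var(Y) = 12.1600
rho = Cov/(sqrt(VarX)*sqrt(VarY)) = -0.0996

-0.0996


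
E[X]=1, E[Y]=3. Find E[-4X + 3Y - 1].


E[-4X + 3Y - 1] = -4*E[X] + 3*E[Y] - 1
= (-4)*(1) + (3)*(3) + (-1)
= -4 + 9 - 1 = 4

4


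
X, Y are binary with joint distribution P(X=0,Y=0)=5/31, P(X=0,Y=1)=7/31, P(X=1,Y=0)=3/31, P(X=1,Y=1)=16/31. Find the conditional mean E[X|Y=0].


P(Y=0) = 8/31
E[X|Y=0] = (0*5 + 1*3)/8 = 3/8

3/8


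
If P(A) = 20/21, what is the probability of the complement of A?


P(A') = 1 - P(A) = 1 - 20/21 = 1/21

1/21


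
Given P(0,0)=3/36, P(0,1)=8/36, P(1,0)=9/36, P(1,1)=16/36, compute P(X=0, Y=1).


Read from table: P(X=0, Y=1) = 8/36 = 2/9

2/9


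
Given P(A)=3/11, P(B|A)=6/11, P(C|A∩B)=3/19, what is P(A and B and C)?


P(A∩B∩C) = P(A) * P(B|A) * P(C|A∩B)
= 3/11 * 6/11 * 3/19
= 18/121 * 3/19 = 54/2299

54/2299


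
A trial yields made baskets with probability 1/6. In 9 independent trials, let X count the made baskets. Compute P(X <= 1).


P(X<=1) = P(X=0) + P(X=1)
= 1953125/10077696 + 390625/1119744
= 2734375/5038848

2734375/5038848


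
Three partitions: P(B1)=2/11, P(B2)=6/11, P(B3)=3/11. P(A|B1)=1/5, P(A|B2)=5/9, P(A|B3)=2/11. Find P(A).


P(A) = P(A|B1)P(B1) + P(A|B2)P(B2) + P(A|B3)P(B3)
= 1/5*2/11 + 5/9*6/11 + 2/11*3/11
= 2/55 + 10/33 + 6/121 = 706/1815

706/1815


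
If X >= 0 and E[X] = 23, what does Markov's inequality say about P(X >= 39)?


Markov: P(X >= a) <= E[X]/a
P(X >= 39) <= 23/39

23/39


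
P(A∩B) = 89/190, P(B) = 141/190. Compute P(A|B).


P(A|B) = P(A∩B)/P(B) = (89/190)/(141/190) = 89/141

89/141


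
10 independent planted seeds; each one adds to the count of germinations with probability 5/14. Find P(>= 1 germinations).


P(at least one) = 1 - P(none)
P(none) = (1 - 5/14)^10 = (9/14)^10 = 3486784401/289254654976
P(at least one) = 1 - 3486784401/289254654976 = 285767870575/289254654976

285767870575/289254654976


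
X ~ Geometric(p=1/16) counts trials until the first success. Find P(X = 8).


P(X=8) = (1-p)^7 * p = (15/16)^7 * 1/16
= 170859375/268435456 * 1/16 = 170859375/4294967296

170859375/4294967296


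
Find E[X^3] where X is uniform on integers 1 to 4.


E[X^3] = (1/4) * sum(x^3 for x=1..4)
= 100/4 = 25

25


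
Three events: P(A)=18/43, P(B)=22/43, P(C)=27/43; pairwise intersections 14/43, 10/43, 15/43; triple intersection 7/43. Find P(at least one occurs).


P(A∪B∪C) = P(A)+P(B)+P(C) - P(AB)-P(AC)-P(BC) + P(ABC)
= 18/43+22/43+27/43 - 14/43-10/43-15/43 + 7/43
= 35/43

35/43


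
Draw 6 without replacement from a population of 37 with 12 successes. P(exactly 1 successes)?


P(X=1) = C(12,1)*C(25,5) / C(37,6)
= 12*53130 / 2324784
= 637560/2324784 = 345/1258

345/1258


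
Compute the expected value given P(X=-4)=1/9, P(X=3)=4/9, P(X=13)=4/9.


E[X] = sum(x * P(x))
= -4*1/9 + 3*4/9 + 13*4/9
= 20/3

20/3


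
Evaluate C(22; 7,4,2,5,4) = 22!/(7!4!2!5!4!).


22! = 1124000727777607680000
Denominator: 7!=5040 * 4!=24 * 2!=2 * 5!=120 * 4!=24
Coefficient = 1124000727777607680000 / 696729600 = 1613252440800

1613252440800


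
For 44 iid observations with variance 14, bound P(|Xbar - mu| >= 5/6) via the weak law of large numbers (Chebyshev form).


Var(Xbar) = Var(X)/n = 14/44
Chebyshev: P(|Xbar-mu| >= 5/6) <= Var(Xbar)/(5/6)^2 = (7/22)/(25/36) = 126/275

126/275


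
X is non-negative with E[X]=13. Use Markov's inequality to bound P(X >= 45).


Markov: P(X >= a) <= E[X]/a
P(X >= 45) <= 13/45

13/45


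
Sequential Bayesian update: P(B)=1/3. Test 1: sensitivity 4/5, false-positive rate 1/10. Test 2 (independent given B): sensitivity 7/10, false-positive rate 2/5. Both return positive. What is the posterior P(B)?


After test 1: P(+) = 4/5*1/3 + 1/10*2/3 = 1/3
P(B|+) = (4/15)/(1/3) = 4/5
After test 2 (use post1 as new prior): P(+) = 7/10*4/5 + 2/5*1/5 = 16/25
P(B|+,+) = (14/25)/(16/25) = 7/8

7/8


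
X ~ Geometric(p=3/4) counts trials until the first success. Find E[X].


For geometric (trials until first success), E[X] = 1/p = 1/(3/4) = 4/3

4/3


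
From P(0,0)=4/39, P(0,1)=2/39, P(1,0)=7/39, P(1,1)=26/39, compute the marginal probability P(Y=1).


P(Y=1) = P(0,1)+P(1,1) = 2/39 + 26/39 = 28/39

28/39


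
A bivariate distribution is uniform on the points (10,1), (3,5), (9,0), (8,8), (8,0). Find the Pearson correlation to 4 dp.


Cov(X,Y) = -3.4800, Var(X) = 5.8400, Var(Y) = 10.1600
rho = Cov/(sqrt(VarX)*sqrt(VarY)) = -0.4518

-0.4518


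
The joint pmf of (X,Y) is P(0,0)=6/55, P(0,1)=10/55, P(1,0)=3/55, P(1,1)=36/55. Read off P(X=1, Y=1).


Read from table: P(X=1, Y=1) = 36/55

36/55


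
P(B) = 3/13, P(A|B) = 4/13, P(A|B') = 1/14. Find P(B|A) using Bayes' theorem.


P(A) = P(A|B)P(B) + P(A|B')P(B') = 4/13*3/13 + 1/14*10/13 = 149/1183
P(B|A) = P(A|B)P(B)/P(A) = (12/169)/(149/1183) = 84/149

84/149


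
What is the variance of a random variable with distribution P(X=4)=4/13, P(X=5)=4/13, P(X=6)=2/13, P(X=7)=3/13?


E[X] = 69/13, E[X^2] = 383/13
Var(X) = E[X^2] - (E[X])^2 = 383/13 - (69/13)^2 = 218/169

218/169


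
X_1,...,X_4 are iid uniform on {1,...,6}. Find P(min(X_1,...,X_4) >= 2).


P(min >= 2) = P(all X_i >= 2) = (P(X_1 >= 2))^4
= (5/6)^4 = 625/1296

625/1296


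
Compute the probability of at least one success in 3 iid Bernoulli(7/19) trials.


P(at least one) = 1 - P(none)
P(none) = (1 - 7/19)^3 = (12/19)^3 = 1728/6859
P(at least one) = 1 - 1728/6859 = 5131/6859

5131/6859


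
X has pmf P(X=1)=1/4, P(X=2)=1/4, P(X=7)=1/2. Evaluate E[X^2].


E[X^2] = sum(x^2 * P(x))
= 1*1/4 + 4*1/4 + 49*1/2
= 103/4

103/4


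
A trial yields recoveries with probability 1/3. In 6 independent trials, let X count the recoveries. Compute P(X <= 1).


P(X<=1) = P(X=0) + P(X=1)
= 64/729 + 64/243
= 256/729

256/729


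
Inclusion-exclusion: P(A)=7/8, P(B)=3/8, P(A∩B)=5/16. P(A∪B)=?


P(A∪B) = P(A) + P(B) - P(A∩B)
= 7/8 + 3/8 - 5/16 = 15/16

15/16


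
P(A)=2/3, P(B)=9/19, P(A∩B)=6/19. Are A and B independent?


P(A)*P(B) = 2/3*9/19 = 6/19
P(A∩B) = 6/19, which equals P(A)P(B), so independent

Yes, A and B are independent


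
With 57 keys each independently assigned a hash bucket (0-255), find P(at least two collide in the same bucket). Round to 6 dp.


P(all different) = prod((256-i)/256 for i=0..56) = 0.001169
P(at least one match) = 1 - 0.001169 = 0.998831

0.998831


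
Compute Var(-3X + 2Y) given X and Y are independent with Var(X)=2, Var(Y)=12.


Independence => Cov(X,Y)=0
Var(-3X + 2Y) = (-3)^2*Var(X) + 2^2*Var(Y)
= 9*2 + 4*12 = 66

66


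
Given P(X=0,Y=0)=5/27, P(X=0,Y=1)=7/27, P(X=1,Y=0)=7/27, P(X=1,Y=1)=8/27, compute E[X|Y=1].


P(Y=1) = 15/27
E[X|Y=1] = (0*7 + 1*8)/15 = 8/15

8/15


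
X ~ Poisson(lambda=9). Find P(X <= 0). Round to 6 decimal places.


P(X<=0) = e^(-9)*9^0/0!
≈ 0.0001234098
≈ 0.000123

0.000123


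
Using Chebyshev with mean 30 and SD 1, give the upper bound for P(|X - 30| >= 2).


k = 2/1 = 2
Chebyshev: P(|X-mu| >= k*sigma) <= 1/k^2 = 1/2^2 = 1/4

1/4


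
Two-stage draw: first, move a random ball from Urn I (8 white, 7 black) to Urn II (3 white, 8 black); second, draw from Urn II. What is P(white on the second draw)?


P(transfer white) = 8/15; P(transfer black) = 7/15
If white transferred: Urn II has 4 white of 12, so P(white|white moved) = 1/3
If black transferred: Urn II has 3 white of 12, so P(white|black moved) = 1/4
By total probability: P(white) = 8/15*1/3 + 7/15*1/4 = 53/180

53/180


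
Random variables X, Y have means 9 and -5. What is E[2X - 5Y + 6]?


E[2X - 5Y + 6] = 2*E[X] - 5*E[Y] + 6
= (2)*(9) + (-5)*(-5) + (6)
= 18 + 25 + 6 = 49

49


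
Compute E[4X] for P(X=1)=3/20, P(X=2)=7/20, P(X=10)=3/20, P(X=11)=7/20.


E[4X] = sum(g(x)*P(x))
= 4*3/20 + 8*7/20 + 40*3/20 + 44*7/20
= 124/5

124/5


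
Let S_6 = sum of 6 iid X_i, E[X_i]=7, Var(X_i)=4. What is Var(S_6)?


By independence, Var(S_n) = n*Var(X_1) = 6*4 = 24

24


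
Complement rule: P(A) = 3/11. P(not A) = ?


P(A') = 1 - P(A) = 1 - 3/11 = 8/11

8/11


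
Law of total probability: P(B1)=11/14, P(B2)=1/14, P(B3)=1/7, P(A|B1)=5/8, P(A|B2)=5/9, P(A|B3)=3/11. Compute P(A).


P(A) = P(A|B1)P(B1) + P(A|B2)P(B2) + P(A|B3)P(B3)
= 5/8*11/14 + 5/9*1/14 + 3/11*1/7
= 55/112 + 5/126 + 3/77 = 6317/11088

6317/11088


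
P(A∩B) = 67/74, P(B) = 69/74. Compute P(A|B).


P(A|B) = P(A∩B)/P(B) = (67/74)/(69/74) = 67/69

67/69


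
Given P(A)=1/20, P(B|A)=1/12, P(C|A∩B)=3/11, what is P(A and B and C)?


P(A∩B∩C) = P(A) * P(B|A) * P(C|A∩B)
= 1/20 * 1/12 * 3/11
= 1/240 * 3/11 = 1/880

1/880


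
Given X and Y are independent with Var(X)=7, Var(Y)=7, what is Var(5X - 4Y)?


Independence => Cov(X,Y)=0
Var(5X - 4Y) = 5^2*Var(X) + (-4)^2*Var(Y)
= 25*7 + 16*7 = 287

287


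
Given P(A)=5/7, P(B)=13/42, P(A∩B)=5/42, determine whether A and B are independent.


P(A)*P(B) = 5/7*13/42 = 65/294
P(A∩B) = 5/42 != 65/294, so not independent

No, A and B are not independent


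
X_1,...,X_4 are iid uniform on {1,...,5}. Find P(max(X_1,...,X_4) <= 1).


P(max <= 1) = P(all X_i <= 1) = (P(X_1 <= 1))^4
= (1/5)^4 = 1/625

1/625


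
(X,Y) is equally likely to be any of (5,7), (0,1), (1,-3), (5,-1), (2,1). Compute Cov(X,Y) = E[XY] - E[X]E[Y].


E[X]=13/5, E[Y]=1, E[XY]=29/5
Cov(X,Y) = E[XY] - E[X]E[Y] = 29/5 - 13/5*1 = 16/5

16/5


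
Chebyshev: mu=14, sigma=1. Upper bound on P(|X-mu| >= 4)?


k = 4/1 = 4
Chebyshev: P(|X-mu| >= k*sigma) <= 1/k^2 = 1/4^2 = 1/16

1/16


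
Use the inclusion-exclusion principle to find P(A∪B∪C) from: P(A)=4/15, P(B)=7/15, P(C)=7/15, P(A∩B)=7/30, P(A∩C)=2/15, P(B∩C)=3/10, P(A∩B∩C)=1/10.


P(A∪B∪C) = P(A)+P(B)+P(C) - P(AB)-P(AC)-P(BC) + P(ABC)
= 4/15+7/15+7/15 - 7/30-2/15-3/10 + 1/10
= 19/30

19/30


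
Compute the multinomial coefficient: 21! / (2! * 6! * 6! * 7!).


21! = 51090942171709440000
Denominator: 2!=2 * 6!=720 * 6!=720 * 7!=5040
Coefficient = 51090942171709440000 / 5225472000 = 9777287520

9777287520


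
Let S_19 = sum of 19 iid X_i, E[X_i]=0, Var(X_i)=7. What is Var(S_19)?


By independence, Var(S_n) = n*Var(X_1) = 19*7 = 133

133


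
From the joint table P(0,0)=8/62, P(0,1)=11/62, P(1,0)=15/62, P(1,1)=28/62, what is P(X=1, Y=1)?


Read from table: P(X=1, Y=1) = 28/62 = 14/31

14/31


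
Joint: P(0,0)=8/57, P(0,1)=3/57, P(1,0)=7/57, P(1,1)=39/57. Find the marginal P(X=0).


P(X=0) = P(0,0)+P(0,1) = 8/57 + 3/57 = 11/57

11/57


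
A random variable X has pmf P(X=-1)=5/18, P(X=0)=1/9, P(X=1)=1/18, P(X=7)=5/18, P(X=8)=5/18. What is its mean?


E[X] = sum(x * P(x))
= -1*5/18 + 0*1/9 + 1*1/18 + 7*5/18 + 8*5/18
= 71/18

71/18


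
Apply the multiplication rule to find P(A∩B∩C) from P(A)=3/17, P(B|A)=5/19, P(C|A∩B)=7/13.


P(A∩B∩C) = P(A) * P(B|A) * P(C|A∩B)
= 3/17 * 5/19 * 7/13
= 15/323 * 7/13 = 105/4199

105/4199


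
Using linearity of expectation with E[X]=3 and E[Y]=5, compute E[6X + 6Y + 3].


E[6X + 6Y + 3] = 6*E[X] + 6*E[Y] + 3
= (6)*(3) + (6)*(5) + (3)
= 18 + 30 + 3 = 51

51


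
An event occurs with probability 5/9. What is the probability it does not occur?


P(A') = 1 - P(A) = 1 - 5/9 = 4/9

4/9


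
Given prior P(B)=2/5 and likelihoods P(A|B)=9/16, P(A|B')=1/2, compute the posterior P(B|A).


P(A) = P(A|B)P(B) + P(A|B')P(B') = 9/16*2/5 + 1/2*3/5 = 21/40
P(B|A) = P(A|B)P(B)/P(A) = (9/40)/(21/40) = 3/7

3/7


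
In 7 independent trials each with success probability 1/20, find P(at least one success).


P(at least one) = 1 - P(none)
P(none) = (1 - 1/20)^7 = (19/20)^7 = 893871739/1280000000
P(at least one) = 1 - 893871739/1280000000 = 386128261/1280000000

386128261/1280000000


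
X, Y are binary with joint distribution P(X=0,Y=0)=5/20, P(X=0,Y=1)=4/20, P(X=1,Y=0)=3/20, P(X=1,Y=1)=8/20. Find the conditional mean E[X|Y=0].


P(Y=0) = 8/20
E[X|Y=0] = (0*5 + 1*3)/8 = 3/8

3/8


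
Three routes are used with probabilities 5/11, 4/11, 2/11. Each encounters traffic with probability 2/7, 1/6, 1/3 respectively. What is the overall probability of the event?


P(A) = P(A|B1)P(B1) + P(A|B2)P(B2) + P(A|B3)P(B3)
= 2/7*5/11 + 1/6*4/11 + 1/3*2/11
= 10/77 + 2/33 + 2/33 = 58/231

58/231


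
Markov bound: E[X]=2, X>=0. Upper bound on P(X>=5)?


Markov: P(X >= a) <= E[X]/a
P(X >= 5) <= 2/5

2/5


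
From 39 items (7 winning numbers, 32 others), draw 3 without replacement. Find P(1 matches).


P(X=1) = C(7,1)*C(32,2) / C(39,3)
= 7*496 / 9139
= 3472/9139

3472/9139


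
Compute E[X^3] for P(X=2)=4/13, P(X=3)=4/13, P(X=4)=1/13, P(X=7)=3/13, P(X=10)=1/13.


E[X^3] = sum(g(x)*P(x))
= 8*4/13 + 27*4/13 + 64*1/13 + 343*3/13 + 1000*1/13
= 2233/13

2233/13


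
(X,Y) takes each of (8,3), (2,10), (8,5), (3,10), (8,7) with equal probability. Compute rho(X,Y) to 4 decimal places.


Cov(X,Y) = -6.6000, Var(X) = 7.3600, Var(Y) = 7.6000
rho = Cov/(sqrt(VarX)*sqrt(VarY)) = -0.8825

-0.8825


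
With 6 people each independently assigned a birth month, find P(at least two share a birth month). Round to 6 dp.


P(all different) = prod((12-i)/12 for i=0..5) = 0.222801
P(at least one match) = 1 - 0.222801 = 0.777199

0.777199


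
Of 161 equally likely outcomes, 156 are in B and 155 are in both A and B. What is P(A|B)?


P(A|B) = P(A∩B)/P(B) = (155/161)/(156/161) = 155/156

155/156


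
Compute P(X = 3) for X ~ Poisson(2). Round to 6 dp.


P(X=3) = e^(-2) * 2^3 / 3!
≈ 0.1353352832 * 8 / 6
≈ 0.180447

0.180447


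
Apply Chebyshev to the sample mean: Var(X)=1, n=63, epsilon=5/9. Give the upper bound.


Var(Xbar) = Var(X)/n = 1/63
Chebyshev: P(|Xbar-mu| >= 5/9) <= Var(Xbar)/(5/9)^2 = (1/63)/(25/81) = 9/175

9/175


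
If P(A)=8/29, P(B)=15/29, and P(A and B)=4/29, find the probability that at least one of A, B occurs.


P(A∪B) = P(A) + P(B) - P(A∩B)
= 8/29 + 15/29 - 4/29 = 19/29

19/29


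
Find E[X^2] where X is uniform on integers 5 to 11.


E[X^2] = (1/7) * sum(x^2 for x=5..11)
= 476/7 = 68

68


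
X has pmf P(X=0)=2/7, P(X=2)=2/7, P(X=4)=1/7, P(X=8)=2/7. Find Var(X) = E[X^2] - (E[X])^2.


E[X] = 24/7, E[X^2] = 152/7
Var(X) = E[X^2] - (E[X])^2 = 152/7 - (24/7)^2 = 488/49

488/49


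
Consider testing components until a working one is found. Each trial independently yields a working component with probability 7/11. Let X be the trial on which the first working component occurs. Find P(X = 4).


P(X=4) = (1-p)^3 * p = (4/11)^3 * 7/11
= 64/1331 * 7/11 = 448/14641

448/14641


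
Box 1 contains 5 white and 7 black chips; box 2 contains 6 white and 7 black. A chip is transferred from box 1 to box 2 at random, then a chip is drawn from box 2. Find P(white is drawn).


P(transfer white) = 5/12; P(transfer black) = 7/12
If white transferred: Urn II has 7 white of 14, so P(white|white moved) = 1/2
If black transferred: Urn II has 6 white of 14, so P(white|black moved) = 3/7
By total probability: P(white) = 5/12*1/2 + 7/12*3/7 = 11/24

11/24


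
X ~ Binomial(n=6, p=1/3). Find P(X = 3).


P(X=3) = C(6,3) * p^3 * (1-p)^3
= 20 * 1/27 * 8/27
= 160/729

160/729


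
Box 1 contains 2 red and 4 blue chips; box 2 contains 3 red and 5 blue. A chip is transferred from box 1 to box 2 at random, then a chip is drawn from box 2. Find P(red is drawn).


P(transfer red) = 2/6 = 1/3; P(transfer blue) = 2/3
If red transferred: Urn II has 4 red of 9, so P(red|red moved) = 4/9
If blue transferred: Urn II has 3 red of 9, so P(red|blue moved) = 1/3
By total probability: P(red) = 1/3*4/9 + 2/3*1/3 = 10/27

10/27


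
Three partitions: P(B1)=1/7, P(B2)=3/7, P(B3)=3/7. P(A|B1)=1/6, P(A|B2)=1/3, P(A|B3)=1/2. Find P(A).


P(A) = P(A|B1)P(B1) + P(A|B2)P(B2) + P(A|B3)P(B3)
= 1/6*1/7 + 1/3*3/7 + 1/2*3/7
= 1/42 + 1/7 + 3/14 = 8/21

8/21


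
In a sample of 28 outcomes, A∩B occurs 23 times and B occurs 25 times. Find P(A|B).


P(A|B) = P(A∩B)/P(B) = (23/28)/(25/28) = 23/25

23/25


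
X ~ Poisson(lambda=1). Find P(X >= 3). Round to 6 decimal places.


P(X>=3) = 1 - P(X<=2) = 1 - (e^(-1)*1^0/0! + e^(-1)*1^1/1! + e^(-1)*1^2/2!)
≈ 1 - (0.3678794412 + 0.3678794412 + 0.1839397206)
= 1 - 0.9196986030 = 0.0803013970
≈ 0.080301

0.080301


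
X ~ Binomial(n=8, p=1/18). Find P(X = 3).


P(X=3) = C(8,3) * p^3 * (1-p)^5
= 56 * 1/5832 * 1419857/1889568
= 9938999/1377495072

9938999/1377495072


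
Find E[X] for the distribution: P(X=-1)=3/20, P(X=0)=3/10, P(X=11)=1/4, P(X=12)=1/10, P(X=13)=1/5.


E[X] = sum(x * P(x))
= -1*3/20 + 0*3/10 + 11*1/4 + 12*1/10 + 13*1/5
= 32/5

32/5


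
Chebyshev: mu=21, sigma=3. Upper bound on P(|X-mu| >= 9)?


k = 9/3 = 3
Chebyshev: P(|X-mu| >= k*sigma) <= 1/k^2 = 1/3^2 = 1/9

1/9


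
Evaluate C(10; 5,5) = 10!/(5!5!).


10! = 3628800
Denominator: 5!=120 * 5!=120
Coefficient = 3628800 / 14400 = 252

252


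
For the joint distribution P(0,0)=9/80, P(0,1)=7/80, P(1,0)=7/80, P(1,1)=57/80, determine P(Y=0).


P(Y=0) = P(0,0)+P(1,0) = 9/80 + 7/80 = 16/80 = 1/5

1/5


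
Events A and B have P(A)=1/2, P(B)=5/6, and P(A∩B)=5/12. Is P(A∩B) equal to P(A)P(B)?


P(A)*P(B) = 1/2*5/6 = 5/12
P(A∩B) = 5/12, which equals P(A)P(B), so independent

Yes, A and B are independent


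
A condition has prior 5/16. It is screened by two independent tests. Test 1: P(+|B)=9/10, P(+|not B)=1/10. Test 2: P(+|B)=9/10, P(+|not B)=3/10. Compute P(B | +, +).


After test 1: P(+) = 9/10*5/16 + 1/10*11/16 = 7/20
P(B|+) = (9/32)/(7/20) = 45/56
After test 2 (use post1 as new prior): P(+) = 9/10*45/56 + 3/10*11/56 = 219/280
P(B|+,+) = (81/112)/(219/280) = 135/146

135/146


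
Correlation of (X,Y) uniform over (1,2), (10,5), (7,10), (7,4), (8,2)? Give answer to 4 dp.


Cov(X,Y) = 2.8400, Var(X) = 9.0400, Var(Y) = 8.6400
rho = Cov/(sqrt(VarX)*sqrt(VarY)) = 0.3213

0.3213


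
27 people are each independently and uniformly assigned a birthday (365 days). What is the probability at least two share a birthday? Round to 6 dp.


P(all different) = prod((365-i)/365 for i=0..26) = 0.373141
P(at least one match) = 1 - 0.373141 = 0.626859

0.626859


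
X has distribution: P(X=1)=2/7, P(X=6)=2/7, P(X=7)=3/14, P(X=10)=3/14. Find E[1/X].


E[1/X] = sum(g(x)*P(x))
= 1*2/7 + 1/6*2/7 + 1/7*3/14 + 1/10*3/14
= 1133/2940

1133/2940


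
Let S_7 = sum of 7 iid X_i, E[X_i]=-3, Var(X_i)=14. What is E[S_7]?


E[S_n] = n*E[X_1] = 7*-3 = -21

-21


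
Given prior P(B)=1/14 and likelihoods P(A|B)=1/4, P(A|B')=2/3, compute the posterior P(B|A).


P(A) = P(A|B)P(B) + P(A|B')P(B') = 1/4*1/14 + 2/3*13/14 = 107/168
P(B|A) = P(A|B)P(B)/P(A) = (1/56)/(107/168) = 3/107

3/107


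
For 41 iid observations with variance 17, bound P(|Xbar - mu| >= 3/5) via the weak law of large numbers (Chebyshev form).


Var(Xbar) = Var(X)/n = 17/41
Chebyshev: P(|Xbar-mu| >= 3/5) <= Var(Xbar)/(3/5)^2 = (17/41)/(9/25) = 425/369
Bound exceeds 1, so trivial bound: 1

1


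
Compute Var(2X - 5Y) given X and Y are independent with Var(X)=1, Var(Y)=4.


Independence => Cov(X,Y)=0
Var(2X - 5Y) = 2^2*Var(X) + (-5)^2*Var(Y)
= 4*1 + 25*4 = 104

104


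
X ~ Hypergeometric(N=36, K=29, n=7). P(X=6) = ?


P(X=6) = C(29,6)*C(7,1) / C(36,7)
= 475020*7 / 8347680
= 3325140/8347680 = 18473/46376

18473/46376


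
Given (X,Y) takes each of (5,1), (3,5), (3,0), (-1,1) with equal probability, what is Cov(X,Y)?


E[X]=5/2, E[Y]=7/4, E[XY]=19/4
Cov(X,Y) = E[XY] - E[X]E[Y] = 19/4 - 5/2*7/4 = 3/8

3/8


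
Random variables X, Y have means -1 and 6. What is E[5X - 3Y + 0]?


E[5X - 3Y + 0] = 5*E[X] - 3*E[Y] + 0
= (5)*(-1) + (-3)*(6) + (0)
= -5 - 18 + 0 = -23

-23


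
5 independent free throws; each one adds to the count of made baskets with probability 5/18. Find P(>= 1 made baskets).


P(at least one) = 1 - P(none)
P(none) = (1 - 5/18)^5 = (13/18)^5 = 371293/1889568
P(at least one) = 1 - 371293/1889568 = 1518275/1889568

1518275/1889568


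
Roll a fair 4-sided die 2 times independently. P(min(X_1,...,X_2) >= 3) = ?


P(min >= 3) = P(all X_i >= 3) = (P(X_1 >= 3))^2
= (2/4)^2 = (1/2)^2 = 1/4

1/4


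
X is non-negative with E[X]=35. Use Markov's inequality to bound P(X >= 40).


Markov: P(X >= a) <= E[X]/a
P(X >= 40) <= 35/40 = 7/8

7/8


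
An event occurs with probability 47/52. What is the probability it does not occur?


P(A') = 1 - P(A) = 1 - 47/52 = 5/52

5/52


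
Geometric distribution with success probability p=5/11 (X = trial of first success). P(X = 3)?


P(X=3) = (1-p)^2 * p = (6/11)^2 * 5/11
= 36/121 * 5/11 = 180/1331

180/1331


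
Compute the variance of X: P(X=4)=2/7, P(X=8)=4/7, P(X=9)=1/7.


E[X] = 7, E[X^2] = 369/7
Var(X) = E[X^2] - (E[X])^2 = 369/7 - (7)^2 = 26/7

26/7


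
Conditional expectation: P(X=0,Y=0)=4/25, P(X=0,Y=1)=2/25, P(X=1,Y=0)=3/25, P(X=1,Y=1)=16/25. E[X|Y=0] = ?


P(Y=0) = 7/25
E[X|Y=0] = (0*4 + 1*3)/7 = 3/7

3/7


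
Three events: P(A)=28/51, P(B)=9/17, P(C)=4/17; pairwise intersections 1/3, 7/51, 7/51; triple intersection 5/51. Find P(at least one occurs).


P(A∪B∪C) = P(A)+P(B)+P(C) - P(AB)-P(AC)-P(BC) + P(ABC)
= 28/51+9/17+4/17 - 1/3-7/51-7/51 + 5/51
= 41/51

41/51
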